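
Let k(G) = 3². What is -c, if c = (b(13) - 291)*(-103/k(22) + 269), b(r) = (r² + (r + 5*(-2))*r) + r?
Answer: 162260/9 ≈ 18029.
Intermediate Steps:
k(G) = 9
b(r) = r + r² + r*(-10 + r) (b(r) = (r² + (r - 10)*r) + r = (r² + (-10 + r)*r) + r = (r² + r*(-10 + r)) + r = r + r² + r*(-10 + r))
c = -162260/9 (c = (13*(-9 + 2*13) - 291)*(-103/9 + 269) = (13*(-9 + 26) - 291)*(-103*⅑ + 269) = (13*17 - 291)*(-103/9 + 269) = (221 - 291)*(2318/9) = -70*2318/9 = -162260/9 ≈ -18029.)
-c = -1*(-162260/9) = 162260/9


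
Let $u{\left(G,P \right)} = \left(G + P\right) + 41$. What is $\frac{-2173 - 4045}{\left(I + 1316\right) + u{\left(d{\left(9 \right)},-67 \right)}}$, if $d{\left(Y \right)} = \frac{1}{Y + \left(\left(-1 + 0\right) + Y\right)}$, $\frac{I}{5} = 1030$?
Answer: $- \frac{105706}{109481} \approx -0.96552$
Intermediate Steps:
$I = 5150$ ($I = 5 \cdot 1030 = 5150$)
$d{\left(Y \right)} = \frac{1}{-1 + 2 Y}$ ($d{\left(Y \right)} = \frac{1}{Y + \left(-1 + Y\right)} = \frac{1}{-1 + 2 Y}$)
$u{\left(G,P \right)} = 41 + G + P$
$\frac{-2173 - 4045}{\left(I + 1316\right) + u{\left(d{\left(9 \right)},-67 \right)}} = \frac{-2173 - 4045}{\left(5150 + 1316\right) + \left(41 + \frac{1}{-1 + 2 \cdot 9} - 67\right)} = - \frac{6218}{6466 + \left(41 + \frac{1}{-1 + 18} - 67\right)} = - \frac{6218}{6466 + \left(41 + \frac{1}{17} - 67\right)} = - \frac{6218}{6466 - \frac{441}{17}} = - \frac{6218}{\frac{109481}{17}} = \left(-6218\right) \frac{17}{109481} = - \frac{105706}{109481}$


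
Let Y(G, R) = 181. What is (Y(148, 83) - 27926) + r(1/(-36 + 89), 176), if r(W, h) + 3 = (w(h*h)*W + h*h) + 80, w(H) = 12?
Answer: 175336/53 ≈ 3308.2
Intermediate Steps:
r(W, h) = 77 + h**2 + 12*W (r(W, h) = -3 + ((12*W + h*h) + 80) = -3 + ((12*W + h**2) + 80) = -3 + ((h**2 + 12*W) + 80) = -3 + (80 + h**2 + 12*W) = 77 + h**2 + 12*W)
(Y(148, 83) - 27926) + r(1/(-36 + 89), 176) = (181 - 27926) + (77 + 176**2 + 12/(-36 + 89)) = -27745 + (77 + 30976 + 12/53) = -27745 + 1645821/53 = 175336/53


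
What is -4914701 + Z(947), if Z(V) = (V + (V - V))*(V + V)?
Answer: -3121083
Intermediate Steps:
Z(V) = 2*V**2 (Z(V) = (V + 0)*(2*V) = V*(2*V) = 2*V**2)
-4914701 + Z(947) = -4914701 + 2*947**2 = -4914701 + 2*896809 = -4914701 + 1793618 = -3121083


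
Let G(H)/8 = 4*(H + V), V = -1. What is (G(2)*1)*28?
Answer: 896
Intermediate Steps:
G(H) = -32 + 32*H (G(H) = 8*(4*(H - 1)) = 8*(4*(-1 + H)) = 8*(-4 + 4*H) = -32 + 32*H)
(G(2)*1)*28 = ((-32 + 32*2)*1)*28 = ((-32 + 64)*1)*28 = (32*1)*28 = 32*28 = 896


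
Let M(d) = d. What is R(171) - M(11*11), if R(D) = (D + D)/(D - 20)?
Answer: -17929/151 ≈ -118.74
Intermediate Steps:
R(D) = 2*D/(-20 + D) (R(D) = (2*D)/(-20 + D) = 2*D/(-20 + D))
R(171) - M(11*11) = 2*171/(-20 + 171) - 11*11 = 2*171/151 - 1*121 = 2*171*(1/151) - 121 = 342/151 - 121 = -17929/151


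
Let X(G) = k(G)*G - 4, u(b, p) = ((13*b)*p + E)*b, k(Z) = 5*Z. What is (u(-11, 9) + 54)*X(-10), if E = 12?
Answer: 6983184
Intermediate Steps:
u(b, p) = b*(12 + 13*b*p) (u(b, p) = ((13*b)*p + 12)*b = (13*b*p + 12)*b = (12 + 13*b*p)*b = b*(12 + 13*b*p))
X(G) = -4 + 5*G**2 (X(G) = (5*G)*G - 4 = 5*G**2 - 4 = -4 + 5*G**2)
(u(-11, 9) + 54)*X(-10) = (-11*(12 + 13*(-11)*9) + 54)*(-4 + 5*(-10)**2) = (-11*(12 - 1287) + 54)*(-4 + 5*100) = (-11*(-1275) + 54)*(-4 + 500) = (14025 + 54)*496 = 14079*496 = 6983184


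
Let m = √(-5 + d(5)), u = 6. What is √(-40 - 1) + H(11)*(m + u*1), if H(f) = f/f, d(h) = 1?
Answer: 6 + 2*I + I*√41 ≈ 6.0 + 8.4031*I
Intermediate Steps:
H(f) = 1
m = 2*I (m = √(-5 + 1) = √(-4) = 2*I ≈ 2.0*I)
√(-40 - 1) + H(11)*(m + u*1) = √(-40 - 1) + 1*(2*I + 6*1) = √(-41) + 1*(2*I + 6) = I*√41 + 1*(6 + 2*I) = I*√41 + (6 + 2*I) = 6 + 2*I + I*√41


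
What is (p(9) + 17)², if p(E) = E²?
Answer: 9604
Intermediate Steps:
(p(9) + 17)² = (9² + 17)² = (81 + 17)² = 98² = 9604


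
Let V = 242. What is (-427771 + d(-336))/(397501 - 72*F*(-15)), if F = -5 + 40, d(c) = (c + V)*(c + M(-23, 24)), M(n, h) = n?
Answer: -394025/435301 ≈ -0.90518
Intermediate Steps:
d(c) = (-23 + c)*(242 + c) (d(c) = (c + 242)*(c - 23) = (242 + c)*(-23 + c) = (-23 + c)*(242 + c))
F = 35
(-427771 + d(-336))/(397501 - 72*F*(-15)) = (-427771 + (-5566 + (-336)² + 219*(-336)))/(397501 - 72*35*(-15)) = (-427771 + (-5566 + 112896 - 73584))/(397501 - 2520*(-15)) = (-427771 + 33746)/(397501 + 37800) = -394025/435301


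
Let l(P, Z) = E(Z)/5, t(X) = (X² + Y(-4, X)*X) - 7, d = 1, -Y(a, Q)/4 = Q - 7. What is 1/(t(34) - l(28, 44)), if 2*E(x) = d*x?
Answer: -5/12637 ≈ -0.00039566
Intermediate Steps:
Y(a, Q) = 28 - 4*Q (Y(a, Q) = -4*(Q - 7) = -4*(-7 + Q) = 28 - 4*Q)
E(x) = x/2 (E(x) = (1*x)/2 = x/2)
t(X) = -7 + X² + X*(28 - 4*X) (t(X) = (X² + (28 - 4*X)*X) - 7 = (X² + X*(28 - 4*X)) - 7 = -7 + X² + X*(28 - 4*X))
l(P, Z) = Z/10 (l(P, Z) = (Z/2)/5 = (Z/2)*(⅕) = Z/10)
1/(t(34) - l(28, 44)) = 1/((-7 - 3*34² + 28*34) - 44/10) = 1/((-7 - 3*1156 + 952) - 1*22/5) = 1/((-7 - 3468 + 952) - 22/5) = 1/(-2523 - 22/5) = 1/(-12637/5) = -5/12637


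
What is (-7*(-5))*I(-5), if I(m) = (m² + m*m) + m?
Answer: 1575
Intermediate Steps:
I(m) = m + 2*m² (I(m) = (m² + m²) + m = 2*m² + m = m + 2*m²)
(-7*(-5))*I(-5) = (-7*(-5))*(-5*(1 + 2*(-5))) = 35*(-5*(1 - 10)) = 35*(-5*(-9)) = 35*45 = 1575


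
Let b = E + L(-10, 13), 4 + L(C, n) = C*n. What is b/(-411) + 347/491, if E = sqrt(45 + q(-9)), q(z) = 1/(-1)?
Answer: 208411/201801 - 2*sqrt(11)/411 ≈ 1.0166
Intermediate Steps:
q(z) = -1
L(C, n) = -4 + C*n
E = 2*sqrt(11) (E = sqrt(45 - 1) = sqrt(44) = 2*sqrt(11) ≈ 6.6332)
b = -134 + 2*sqrt(11) (b = 2*sqrt(11) + (-4 - 10*13) = 2*sqrt(11) + (-4 - 130) = 2*sqrt(11) - 134 = -134 + 2*sqrt(11) ≈ -127.37)
b/(-411) + 347/491 = (-134 + 2*sqrt(11))/(-411) + 347/491 = (-134 + 2*sqrt(11))*(-1/411) + 347*(1/491) = (134/411 - 2*sqrt(11)/411) + 347/491 = 208411/201801 - 2*sqrt(11)/411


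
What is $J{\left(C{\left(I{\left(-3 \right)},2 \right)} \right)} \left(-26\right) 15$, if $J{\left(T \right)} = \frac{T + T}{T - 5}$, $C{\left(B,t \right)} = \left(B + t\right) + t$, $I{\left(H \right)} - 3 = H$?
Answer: $3120$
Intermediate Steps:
$I{\left(H \right)} = 3 + H$
$C{\left(B,t \right)} = B + 2 t$
$J{\left(T \right)} = \frac{2 T}{-5 + T}$
$J{\left(C{\left(I{\left(-3 \right)},2 \right)} \right)} \left(-26\right) 15 = \frac{2 \left(\left(3 - 3\right) + 2 \cdot 2\right)}{-5 + \left(\left(3 - 3\right) + 2 \cdot 2\right)} \left(-26\right) 15 = \frac{2 \left(0 + 4\right)}{-5 + \left(0 + 4\right)} \left(-26\right) 15 = 2 \cdot 4 \frac{1}{-5 + 4} \left(-26\right) 15 = 2 \cdot 4 \frac{1}{-1} \left(-26\right) 15 = 2 \cdot 4 \left(-1\right) \left(-26\right) 15 = \left(-8\right) \left(-26\right) 15 = 208 \cdot 15 = 3120$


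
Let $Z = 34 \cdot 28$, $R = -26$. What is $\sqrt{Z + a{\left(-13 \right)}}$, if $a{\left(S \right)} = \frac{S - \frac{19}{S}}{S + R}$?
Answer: $\frac{3 \sqrt{17882}}{13} \approx 30.859$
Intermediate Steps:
$Z = 952$
$a{\left(S \right)} = \frac{S - \frac{19}{S}}{-26 + S}$ ($a{\left(S \right)} = \frac{S - \frac{19}{S}}{S - 26} = \frac{S - \frac{19}{S}}{-26 + S}$)
$\sqrt{Z + a{\left(-13 \right)}} = \sqrt{952 + \frac{-19 + \left(-13\right)^{2}}{\left(-13\right) \left(-26 - 13\right)}} = \sqrt{952 - \frac{-19 + 169}{13 \left(-39\right)}} = \sqrt{952 - \left(- \frac{1}{507}\right) 150} = \sqrt{952 + \frac{50}{169}} = \sqrt{\frac{160938}{169}} = \frac{3 \sqrt{17882}}{13}$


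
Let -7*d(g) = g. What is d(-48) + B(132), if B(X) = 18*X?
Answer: 16680/7 ≈ 2382.9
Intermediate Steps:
d(g) = -g/7
d(-48) + B(132) = -⅐*(-48) + 18*132 = 48/7 + 2376 = 16680/7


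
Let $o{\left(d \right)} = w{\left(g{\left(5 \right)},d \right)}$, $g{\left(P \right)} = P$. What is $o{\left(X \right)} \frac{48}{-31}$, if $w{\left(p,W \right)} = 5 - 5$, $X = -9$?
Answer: $0$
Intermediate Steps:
$w{\left(p,W \right)} = 0$
$o{\left(d \right)} = 0$
$o{\left(X \right)} \frac{48}{-31} = 0 \frac{48}{-31} = 0 \cdot 48 \left(- \frac{1}{31}\right) = 0 \left(- \frac{48}{31}\right) = 0$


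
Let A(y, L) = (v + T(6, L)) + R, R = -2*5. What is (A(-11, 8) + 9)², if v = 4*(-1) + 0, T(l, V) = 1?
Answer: 16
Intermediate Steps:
v = -4 (v = -4 + 0 = -4)
R = -10
A(y, L) = -13 (A(y, L) = (-4 + 1) - 10 = -3 - 10 = -13)
(A(-11, 8) + 9)² = (-13 + 9)² = (-4)² = 16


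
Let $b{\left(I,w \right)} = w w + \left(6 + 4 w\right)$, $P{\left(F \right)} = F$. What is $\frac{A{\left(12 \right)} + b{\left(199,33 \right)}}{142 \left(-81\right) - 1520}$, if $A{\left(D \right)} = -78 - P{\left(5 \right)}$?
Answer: $- \frac{572}{6511} \approx -0.087851$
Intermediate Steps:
$A{\left(D \right)} = -83$ ($A{\left(D \right)} = -78 - 5 = -83$)
$b{\left(I,w \right)} = 6 + w^{2} + 4 w$ ($b{\left(I,w \right)} = w^{2} + \left(6 + 4 w\right) = 6 + w^{2} + 4 w$)
$\frac{A{\left(12 \right)} + b{\left(199,33 \right)}}{142 \left(-81\right) - 1520} = \frac{-83 + \left(6 + 33^{2} + 4 \cdot 33\right)}{142 \left(-81\right) - 1520} = \frac{-83 + \left(6 + 1089 + 132\right)}{-11502 - 1520} = \frac{-83 + 1227}{-13022} = 1144 \left(- \frac{1}{13022}\right) = - \frac{572}{6511}$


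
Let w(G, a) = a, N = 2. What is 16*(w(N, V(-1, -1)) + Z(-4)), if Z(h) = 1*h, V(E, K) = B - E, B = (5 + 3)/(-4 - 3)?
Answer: -464/7 ≈ -66.286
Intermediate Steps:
B = -8/7 (B = 8/(-7) = 8*(-⅐) = -8/7 ≈ -1.1429)
V(E, K) = -8/7 - E
Z(h) = h
16*(w(N, V(-1, -1)) + Z(-4)) = 16*((-8/7 - 1*(-1)) - 4) = 16*((-8/7 + 1) - 4) = 16*(-⅐ - 4) = 16*(-29/7) = -464/7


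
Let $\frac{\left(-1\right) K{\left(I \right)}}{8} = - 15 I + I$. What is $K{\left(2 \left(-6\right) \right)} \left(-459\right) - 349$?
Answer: $616547$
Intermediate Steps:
$K{\left(I \right)} = 112 I$ ($K{\left(I \right)} = - 8 \left(- 15 I + I\right) = - 8 \left(- 14 I\right) = 112 I$)
$K{\left(2 \left(-6\right) \right)} \left(-459\right) - 349 = 112 \cdot 2 \left(-6\right) \left(-459\right) - 349 = 112 \left(-12\right) \left(-459\right) - 349 = \left(-1344\right) \left(-459\right) - 349 = 616896 - 349 = 616547$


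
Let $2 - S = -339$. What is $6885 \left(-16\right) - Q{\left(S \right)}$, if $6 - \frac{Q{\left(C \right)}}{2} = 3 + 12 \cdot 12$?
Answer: $-109878$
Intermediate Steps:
$S = 341$ ($S = 2 - -339 = 2 + 339 = 341$)
$Q{\left(C \right)} = -282$ ($Q{\left(C \right)} = 12 - 2 \left(3 + 12 \cdot 12\right) = 12 - 2 \left(3 + 144\right) = 12 - 294 = -282$)
$6885 \left(-16\right) - Q{\left(S \right)} = 6885 \left(-16\right) - -282 = -110160 + 282 = -109878$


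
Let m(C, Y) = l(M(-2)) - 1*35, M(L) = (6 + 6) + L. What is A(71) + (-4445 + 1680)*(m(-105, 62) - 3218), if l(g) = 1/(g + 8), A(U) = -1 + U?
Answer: 161900305/18 ≈ 8.9945e+6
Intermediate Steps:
M(L) = 12 + L
l(g) = 1/(8 + g)
m(C, Y) = -629/18 (m(C, Y) = 1/(8 + (12 - 2)) - 1*35 = 1/(8 + 10) - 35 = 1/18 - 35 = -629/18)
A(71) + (-4445 + 1680)*(m(-105, 62) - 3218) = (-1 + 71) + (-4445 + 1680)*(-629/18 - 3218) = 70 - 2765*(-58553/18) = 70 + 161899045/18 = 161900305/18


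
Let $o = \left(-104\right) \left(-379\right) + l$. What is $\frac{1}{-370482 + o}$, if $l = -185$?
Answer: $- \frac{1}{331251} \approx -3.0189 \cdot 10^{-6}$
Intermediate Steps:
$o = 39231$ ($o = \left(-104\right) \left(-379\right) - 185 = 39416 - 185 = 39231$)
$\frac{1}{-370482 + o} = \frac{1}{-370482 + 39231} = \frac{1}{-331251} = - \frac{1}{331251}$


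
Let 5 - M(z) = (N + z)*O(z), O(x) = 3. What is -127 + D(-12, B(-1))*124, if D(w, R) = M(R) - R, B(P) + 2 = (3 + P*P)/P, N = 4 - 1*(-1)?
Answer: 1609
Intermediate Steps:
N = 5 (N = 4 + 1 = 5)
M(z) = -10 - 3*z (M(z) = 5 - (5 + z)*3 = 5 - (15 + 3*z) = 5 + (-15 - 3*z) = -10 - 3*z)
B(P) = -2 + (3 + P**2)/P (B(P) = -2 + (3 + P*P)/P = -2 + (3 + P**2)/P)
D(w, R) = -10 - 4*R (D(w, R) = (-10 - 3*R) - R = -10 - 4*R)
-127 + D(-12, B(-1))*124 = -127 + (-10 - 4*(-2 - 1 + 3/(-1)))*124 = -127 + (-10 - 4*(-2 - 1 + 3*(-1)))*124 = -127 + (-10 - 4*(-2 - 1 - 3))*124 = -127 + (-10 - 4*(-6))*124 = -127 + (-10 + 24)*124 = -127 + 14*124 = -127 + 1736 = 1609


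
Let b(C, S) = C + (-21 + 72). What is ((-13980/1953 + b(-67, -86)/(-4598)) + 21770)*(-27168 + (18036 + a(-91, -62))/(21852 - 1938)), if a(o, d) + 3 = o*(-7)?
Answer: -800966103491036338/1354739463 ≈ -5.9123e+8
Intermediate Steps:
a(o, d) = -3 - 7*o (a(o, d) = -3 + o*(-7) = -3 - 7*o)
b(C, S) = 51 + C (b(C, S) = C + 51 = 51 + C)
((-13980/1953 + b(-67, -86)/(-4598)) + 21770)*(-27168 + (18036 + a(-91, -62))/(21852 - 1938)) = ((-13980/1953 + (51 - 67)/(-4598)) + 21770)*(-27168 + (18036 + (-3 - 7*(-91)))/(21852 - 1938)) = ((-13980*1/1953 - 16*(-1/4598)) + 21770)*(-27168 + (18036 + (-3 + 637))/19914) = ((-4660/651 + 8/2299) + 21770)*(-27168 + (18036 + 634)*(1/19914)) = (-10708132/1496649 + 21770)*(-27168 + 18670*(1/19914)) = 32571340598*(-27168 + 9335/9957)/1496649 = (32571340598/1496649)*(-270502441/9957) = -800966103491036338/1354739463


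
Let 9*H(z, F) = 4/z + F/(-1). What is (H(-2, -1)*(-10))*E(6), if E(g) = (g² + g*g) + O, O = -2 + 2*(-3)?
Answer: 640/9 ≈ 71.111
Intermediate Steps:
O = -8 (O = -2 - 6 = -8)
H(z, F) = -F/9 + 4/(9*z) (H(z, F) = (4/z + F/(-1))/9 = (4/z + F*(-1))/9 = (4/z - F)/9 = (-F + 4/z)/9 = -F/9 + 4/(9*z))
E(g) = -8 + 2*g² (E(g) = (g² + g*g) - 8 = (g² + g²) - 8 = 2*g² - 8 = -8 + 2*g²)
(H(-2, -1)*(-10))*E(6) = (((⅑)*(4 - 1*(-1)*(-2))/(-2))*(-10))*(-8 + 2*6²) = (((⅑)*(-½)*(4 - 2))*(-10))*(-8 + 2*36) = (((⅑)*(-½)*2)*(-10))*(-8 + 72) = -⅑*(-10)*64 = (10/9)*64 = 640/9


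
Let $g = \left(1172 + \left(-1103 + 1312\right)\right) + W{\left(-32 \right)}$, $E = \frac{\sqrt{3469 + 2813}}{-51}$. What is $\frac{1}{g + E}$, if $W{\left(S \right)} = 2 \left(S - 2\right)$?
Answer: $\frac{379457}{498226343} + \frac{17 \sqrt{698}}{498226343} \approx 0.00076252$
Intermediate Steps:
$W{\left(S \right)} = -4 + 2 S$ ($W{\left(S \right)} = 2 \left(-2 + S\right) = -4 + 2 S$)
$E = - \frac{\sqrt{698}}{17}$ ($E = \sqrt{6282} \left(- \frac{1}{51}\right) = 3 \sqrt{698} \left(- \frac{1}{51}\right) = - \frac{\sqrt{698}}{17} \approx -1.5541$)
$g = 1313$ ($g = \left(1172 + \left(-1103 + 1312\right)\right) + \left(-4 + 2 \left(-32\right)\right) = \left(1172 + 209\right) - 68 = 1381 - 68 = 1313$)
$\frac{1}{g + E} = \frac{1}{1313 - \frac{\sqrt{698}}{17}}$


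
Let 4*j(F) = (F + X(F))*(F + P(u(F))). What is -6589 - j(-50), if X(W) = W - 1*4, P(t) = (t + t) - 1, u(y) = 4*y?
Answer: -18315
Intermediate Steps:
P(t) = -1 + 2*t (P(t) = 2*t - 1 = -1 + 2*t)
X(W) = -4 + W (X(W) = W - 4 = -4 + W)
j(F) = (-1 + 9*F)*(-4 + 2*F)/4 (j(F) = ((F + (-4 + F))*(F + (-1 + 2*(4*F))))/4 = ((-4 + 2*F)*(F + (-1 + 8*F)))/4 = ((-4 + 2*F)*(-1 + 9*F))/4 = ((-1 + 9*F)*(-4 + 2*F))/4 = (-1 + 9*F)*(-4 + 2*F)/4)
-6589 - j(-50) = -6589 - (1 - 19/2*(-50) + (9/2)*(-50)**2) = -6589 - (1 + 475 + (9/2)*2500) = -6589 - (1 + 475 + 11250) = -6589 - 1*11726 = -6589 - 11726 = -18315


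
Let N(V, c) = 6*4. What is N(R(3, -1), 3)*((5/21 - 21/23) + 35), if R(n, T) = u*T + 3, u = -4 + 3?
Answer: 132632/161 ≈ 823.80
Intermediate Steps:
u = -1
R(n, T) = 3 - T (R(n, T) = -T + 3 = 3 - T)
N(V, c) = 24
N(R(3, -1), 3)*((5/21 - 21/23) + 35) = 24*((5/21 - 21/23) + 35) = 24*(-326/483 + 35) = 24*(16579/483) = 132632/161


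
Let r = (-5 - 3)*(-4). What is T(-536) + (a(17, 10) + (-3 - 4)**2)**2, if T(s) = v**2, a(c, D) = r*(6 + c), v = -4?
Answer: 616241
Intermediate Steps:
r = 32 (r = -8*(-4) = 32)
a(c, D) = 192 + 32*c (a(c, D) = 32*(6 + c) = 192 + 32*c)
T(s) = 16 (T(s) = (-4)**2 = 16)
T(-536) + (a(17, 10) + (-3 - 4)**2)**2 = 16 + ((192 + 32*17) + (-3 - 4)**2)**2 = 16 + ((192 + 544) + (-7)**2)**2 = 16 + (736 + 49)**2 = 16 + 785**2 = 16 + 616225 = 616241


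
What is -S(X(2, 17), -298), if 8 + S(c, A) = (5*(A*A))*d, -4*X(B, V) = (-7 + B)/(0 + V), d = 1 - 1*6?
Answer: 2220108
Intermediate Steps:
d = -5 (d = 1 - 6 = -5)
X(B, V) = -(-7 + B)/(4*V) (X(B, V) = -(-7 + B)/(4*(0 + V)) = -(-7 + B)/(4*V))
S(c, A) = -8 - 25*A² (S(c, A) = -8 + (5*(A*A))*(-5) = -8 + (5*A²)*(-5) = -8 - 25*A²)
-S(X(2, 17), -298) = -(-8 - 25*(-298)²) = -(-8 - 25*88804) = -(-8 - 2220100) = -1*(-2220108) = 2220108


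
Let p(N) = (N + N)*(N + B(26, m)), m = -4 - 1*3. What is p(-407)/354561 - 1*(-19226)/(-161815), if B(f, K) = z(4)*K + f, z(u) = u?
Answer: 47055630904/57373288215 ≈ 0.82017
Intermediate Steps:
m = -7 (m = -4 - 3 = -7)
B(f, K) = f + 4*K (B(f, K) = 4*K + f = f + 4*K)
p(N) = 2*N*(-2 + N) (p(N) = (N + N)*(N + (26 + 4*(-7))) = (2*N)*(N + (26 - 28)) = (2*N)*(N - 2) = (2*N)*(-2 + N) = 2*N*(-2 + N))
p(-407)/354561 - 1*(-19226)/(-161815) = (2*(-407)*(-2 - 407))/354561 - 1*(-19226)/(-161815) = (2*(-407)*(-409))*(1/354561) + 19226*(-1/161815) = 332926*(1/354561) - 19226/161815 = 332926/354561 - 19226/161815 = 47055630904/57373288215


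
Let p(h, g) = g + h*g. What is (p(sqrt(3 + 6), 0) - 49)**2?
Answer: 2401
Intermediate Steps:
p(h, g) = g + g*h
(p(sqrt(3 + 6), 0) - 49)**2 = (0*(1 + sqrt(3 + 6)) - 49)**2 = (0*(1 + sqrt(9)) - 49)**2 = (0*(1 + 3) - 49)**2 = (0*4 - 49)**2 = (0 - 49)**2 = (-49)**2 = 2401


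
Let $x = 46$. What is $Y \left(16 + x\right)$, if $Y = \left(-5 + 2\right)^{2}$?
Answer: $558$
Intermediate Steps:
$Y = 9$ ($Y = \left(-3\right)^{2} = 9$)
$Y \left(16 + x\right) = 9 \left(16 + 46\right) = 9 \cdot 62 = 558$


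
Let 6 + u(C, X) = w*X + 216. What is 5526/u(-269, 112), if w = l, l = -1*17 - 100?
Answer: -3/7 ≈ -0.42857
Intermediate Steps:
l = -117 (l = -17 - 100 = -117)
w = -117
u(C, X) = 210 - 117*X (u(C, X) = -6 + (-117*X + 216) = -6 + (216 - 117*X) = 210 - 117*X)
5526/u(-269, 112) = 5526/(210 - 117*112) = 5526/(210 - 13104) = 5526/(-12894) = 5526*(-1/12894) = -3/7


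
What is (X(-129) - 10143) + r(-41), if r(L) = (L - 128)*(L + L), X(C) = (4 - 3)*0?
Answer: 3715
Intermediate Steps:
X(C) = 0 (X(C) = 1*0 = 0)
r(L) = 2*L*(-128 + L) (r(L) = (-128 + L)*(2*L) = 2*L*(-128 + L))
(X(-129) - 10143) + r(-41) = (0 - 10143) + 2*(-41)*(-128 - 41) = -10143 + 2*(-41)*(-169) = -10143 + 13858 = 3715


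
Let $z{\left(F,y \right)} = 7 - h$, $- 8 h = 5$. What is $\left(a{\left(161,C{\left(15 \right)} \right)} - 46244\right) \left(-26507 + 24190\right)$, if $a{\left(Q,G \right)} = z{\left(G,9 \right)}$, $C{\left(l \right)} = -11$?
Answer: $\frac{857037447}{8} \approx 1.0713 \cdot 10^{8}$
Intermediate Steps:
$h = - \frac{5}{8}$ ($h = \left(- \frac{1}{8}\right) 5 = - \frac{5}{8} \approx -0.625$)
$z{\left(F,y \right)} = \frac{61}{8}$ ($z{\left(F,y \right)} = 7 - - \frac{5}{8} = 7 + \frac{5}{8} = \frac{61}{8}$)
$a{\left(Q,G \right)} = \frac{61}{8}$
$\left(a{\left(161,C{\left(15 \right)} \right)} - 46244\right) \left(-26507 + 24190\right) = \left(\frac{61}{8} - 46244\right) \left(-26507 + 24190\right) = \left(- \frac{369891}{8}\right) \left(-2317\right) = \frac{857037447}{8}$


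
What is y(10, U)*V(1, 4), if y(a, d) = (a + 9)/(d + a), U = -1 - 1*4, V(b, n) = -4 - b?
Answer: -19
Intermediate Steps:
U = -5 (U = -1 - 4 = -5)
y(a, d) = (9 + a)/(a + d)
y(10, U)*V(1, 4) = ((9 + 10)/(10 - 5))*(-4 - 1*1) = (19/5)*(-4 - 1) = ((1/5)*19)*(-5) = (19/5)*(-5) = -19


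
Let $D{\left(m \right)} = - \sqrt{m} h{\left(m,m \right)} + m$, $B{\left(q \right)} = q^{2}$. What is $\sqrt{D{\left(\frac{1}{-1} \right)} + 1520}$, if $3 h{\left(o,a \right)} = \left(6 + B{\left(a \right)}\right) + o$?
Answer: $\sqrt{1519 - 2 i} \approx 38.974 - 0.0257 i$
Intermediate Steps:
$h{\left(o,a \right)} = 2 + \frac{o}{3} + \frac{a^{2}}{3}$ ($h{\left(o,a \right)} = \frac{\left(6 + a^{2}\right) + o}{3} = \frac{6 + o + a^{2}}{3} = 2 + \frac{o}{3} + \frac{a^{2}}{3}$)
$D{\left(m \right)} = m - \sqrt{m} \left(2 + \frac{m}{3} + \frac{m^{2}}{3}\right)$ ($D{\left(m \right)} = - \sqrt{m} \left(2 + \frac{m}{3} + \frac{m^{2}}{3}\right) + m = m - \sqrt{m} \left(2 + \frac{m}{3} + \frac{m^{2}}{3}\right)$)
$\sqrt{D{\left(\frac{1}{-1} \right)} + 1520} = \sqrt{\left(\frac{1}{-1} - \frac{\sqrt{\frac{1}{-1}} \left(6 + \frac{1}{-1} + \left(\frac{1}{-1}\right)^{2}\right)}{3}\right) + 1520} = \sqrt{\left(-1 - \frac{\sqrt{-1} \left(6 - 1 + \left(-1\right)^{2}\right)}{3}\right) + 1520} = \sqrt{\left(-1 - \frac{i \left(6 - 1 + 1\right)}{3}\right) + 1520} = \sqrt{\left(-1 - \frac{1}{3} i 6\right) + 1520} = \sqrt{\left(-1 - 2 i\right) + 1520} = \sqrt{1519 - 2 i}$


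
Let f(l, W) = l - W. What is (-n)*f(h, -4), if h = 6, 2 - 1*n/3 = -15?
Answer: -510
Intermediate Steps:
n = 51 (n = 6 - 3*(-15) = 6 + 45 = 51)
(-n)*f(h, -4) = (-1*51)*(6 - 1*(-4)) = -51*(6 + 4) = -51*10 = -510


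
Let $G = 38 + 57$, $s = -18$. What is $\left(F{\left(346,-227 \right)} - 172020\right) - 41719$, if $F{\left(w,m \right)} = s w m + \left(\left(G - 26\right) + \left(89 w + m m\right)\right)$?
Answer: $1282409$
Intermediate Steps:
$G = 95$
$F{\left(w,m \right)} = 69 + m^{2} + 89 w - 18 m w$ ($F{\left(w,m \right)} = - 18 w m + \left(\left(95 - 26\right) + \left(89 w + m m\right)\right) = - 18 m w + \left(69 + \left(89 w + m^{2}\right)\right) = - 18 m w + \left(69 + \left(m^{2} + 89 w\right)\right) = - 18 m w + \left(69 + m^{2} + 89 w\right) = 69 + m^{2} + 89 w - 18 m w$)
$\left(F{\left(346,-227 \right)} - 172020\right) - 41719 = \left(\left(69 + \left(-227\right)^{2} + 89 \cdot 346 - \left(-4086\right) 346\right) - 172020\right) - 41719 = \left(\left(69 + 51529 + 30794 + 1413756\right) - 172020\right) - 41719 = \left(1496148 - 172020\right) - 41719 = 1324128 - 41719 = 1282409$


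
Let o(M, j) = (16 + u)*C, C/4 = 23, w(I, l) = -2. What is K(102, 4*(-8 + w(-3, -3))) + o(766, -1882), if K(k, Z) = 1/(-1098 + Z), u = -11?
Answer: 523479/1138 ≈ 460.00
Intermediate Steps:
C = 92 (C = 4*23 = 92)
o(M, j) = 460 (o(M, j) = (16 - 11)*92 = 5*92 = 460)
K(102, 4*(-8 + w(-3, -3))) + o(766, -1882) = 1/(-1098 + 4*(-8 - 2)) + 460 = 1/(-1098 + 4*(-10)) + 460 = 1/(-1098 - 40) + 460 = 1/(-1138) + 460 = -1/1138 + 460 = 523479/1138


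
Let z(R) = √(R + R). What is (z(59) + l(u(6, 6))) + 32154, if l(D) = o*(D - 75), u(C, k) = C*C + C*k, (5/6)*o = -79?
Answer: 162192/5 + √118 ≈ 32449.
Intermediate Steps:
o = -474/5 (o = (6/5)*(-79) = -474/5 ≈ -94.800)
u(C, k) = C² + C*k
z(R) = √2*√R (z(R) = √(2*R) = √2*√R)
l(D) = 7110 - 474*D/5 (l(D) = -474*(D - 75)/5 = -474*(-75 + D)/5 = 7110 - 474*D/5)
(z(59) + l(u(6, 6))) + 32154 = (√2*√59 + (7110 - 2844*(6 + 6)/5)) + 32154 = (√118 + (7110 - 2844*12/5)) + 32154 = (√118 + (7110 - 474/5*72)) + 32154 = (√118 + (7110 - 34128/5)) + 32154 = (√118 + 1422/5) + 32154 = (1422/5 + √118) + 32154 = 162192/5 + √118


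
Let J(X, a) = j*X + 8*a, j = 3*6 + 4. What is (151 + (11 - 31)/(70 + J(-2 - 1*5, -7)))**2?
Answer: 1119364/49 ≈ 22844.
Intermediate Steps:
j = 22 (j = 18 + 4 = 22)
J(X, a) = 8*a + 22*X (J(X, a) = 22*X + 8*a = 8*a + 22*X)
(151 + (11 - 31)/(70 + J(-2 - 1*5, -7)))**2 = (151 + (11 - 31)/(70 + (8*(-7) + 22*(-2 - 1*5))))**2 = (151 - 20/(70 + (-56 + 22*(-2 - 5))))**2 = (151 - 20/(70 + (-56 + 22*(-7))))**2 = (151 - 20/(70 + (-56 - 154)))**2 = (151 - 20/(70 - 210))**2 = (151 - 20/(-140))**2 = (151 - 20*(-1/140))**2 = (151 + 1/7)**2 = (1058/7)**2 = 1119364/49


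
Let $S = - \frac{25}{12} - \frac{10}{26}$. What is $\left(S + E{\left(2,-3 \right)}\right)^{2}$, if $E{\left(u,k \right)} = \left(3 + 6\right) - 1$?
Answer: $\frac{744769}{24336} \approx 30.604$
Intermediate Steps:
$S = - \frac{385}{156}$ ($S = \left(-25\right) \frac{1}{12} - \frac{5}{13} = - \frac{25}{12} - \frac{5}{13} = - \frac{385}{156} \approx -2.4679$)
$E{\left(u,k \right)} = 8$ ($E{\left(u,k \right)} = 9 - 1 = 8$)
$\left(S + E{\left(2,-3 \right)}\right)^{2} = \left(- \frac{385}{156} + 8\right)^{2} = \left(\frac{863}{156}\right)^{2} = \frac{744769}{24336}$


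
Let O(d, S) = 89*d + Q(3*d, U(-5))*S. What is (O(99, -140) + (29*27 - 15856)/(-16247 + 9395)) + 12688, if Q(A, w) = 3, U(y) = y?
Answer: 144448381/6852 ≈ 21081.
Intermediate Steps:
O(d, S) = 3*S + 89*d (O(d, S) = 89*d + 3*S = 3*S + 89*d)
(O(99, -140) + (29*27 - 15856)/(-16247 + 9395)) + 12688 = ((3*(-140) + 89*99) + (29*27 - 15856)/(-16247 + 9395)) + 12688 = ((-420 + 8811) + (783 - 15856)/(-6852)) + 12688 = (8391 - 15073*(-1/6852)) + 12688 = (8391 + 15073/6852) + 12688 = 57510205/6852 + 12688 = 144448381/6852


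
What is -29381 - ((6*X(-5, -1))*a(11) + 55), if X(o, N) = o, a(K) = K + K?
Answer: -28776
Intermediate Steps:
a(K) = 2*K
-29381 - ((6*X(-5, -1))*a(11) + 55) = -29381 - ((6*(-5))*(2*11) + 55) = -29381 - (-30*22 + 55) = -29381 - (-660 + 55) = -29381 - 1*(-605) = -29381 + 605 = -28776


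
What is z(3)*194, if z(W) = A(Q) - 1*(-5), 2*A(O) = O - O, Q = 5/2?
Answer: 970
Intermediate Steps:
Q = 5/2 (Q = 5*(½) = 5/2 ≈ 2.5000)
A(O) = 0 (A(O) = (O - O)/2 = (½)*0 = 0)
z(W) = 5 (z(W) = 0 - 1*(-5) = 0 + 5 = 5)
z(3)*194 = 5*194 = 970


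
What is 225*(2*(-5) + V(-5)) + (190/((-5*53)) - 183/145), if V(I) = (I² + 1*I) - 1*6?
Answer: 6901291/7685 ≈ 898.02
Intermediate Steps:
V(I) = -6 + I + I² (V(I) = (I² + I) - 6 = (I + I²) - 6 = -6 + I + I²)
225*(2*(-5) + V(-5)) + (190/((-5*53)) - 183/145) = 225*(2*(-5) + (-6 - 5 + (-5)²)) + (190/((-5*53)) - 183/145) = 225*(-10 + (-6 - 5 + 25)) + (190/(-265) - 183*1/145) = 225*(-10 + 14) + (190*(-1/265) - 183/145) = 225*4 + (-38/53 - 183/145) = 900 - 15209/7685 = 6901291/7685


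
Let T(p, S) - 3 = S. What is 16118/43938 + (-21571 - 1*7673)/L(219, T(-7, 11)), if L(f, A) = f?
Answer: -213565505/1603737 ≈ -133.17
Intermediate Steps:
T(p, S) = 3 + S
16118/43938 + (-21571 - 1*7673)/L(219, T(-7, 11)) = 16118/43938 + (-21571 - 1*7673)/219 = 16118*(1/43938) + (-21571 - 7673)*(1/219) = 8059/21969 - 29244*1/219 = 8059/21969 - 9748/73 = -213565505/1603737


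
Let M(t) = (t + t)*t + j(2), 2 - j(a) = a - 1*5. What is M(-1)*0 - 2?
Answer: -2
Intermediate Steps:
j(a) = 7 - a (j(a) = 2 - (a - 1*5) = 2 - (a - 5) = 2 - (-5 + a) = 2 + (5 - a) = 7 - a)
M(t) = 5 + 2*t² (M(t) = (t + t)*t + (7 - 1*2) = (2*t)*t + (7 - 2) = 2*t² + 5 = 5 + 2*t²)
M(-1)*0 - 2 = (5 + 2*(-1)²)*0 - 2 = (5 + 2*1)*0 - 2 = (5 + 2)*0 - 2 = 7*0 - 2 = 0 - 2 = -2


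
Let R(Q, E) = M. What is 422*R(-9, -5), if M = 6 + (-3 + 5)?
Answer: 3376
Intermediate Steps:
M = 8 (M = 6 + 2 = 8)
R(Q, E) = 8
422*R(-9, -5) = 422*8 = 3376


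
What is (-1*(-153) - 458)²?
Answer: 93025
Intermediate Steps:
(-1*(-153) - 458)² = (153 - 458)² = (-305)² = 93025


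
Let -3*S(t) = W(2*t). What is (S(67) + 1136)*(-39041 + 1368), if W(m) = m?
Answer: -123341402/3 ≈ -4.1114e+7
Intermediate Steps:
S(t) = -2*t/3
(S(67) + 1136)*(-39041 + 1368) = (-⅔*67 + 1136)*(-39041 + 1368) = (-134/3 + 1136)*(-37673) = (3274/3)*(-37673) = -123341402/3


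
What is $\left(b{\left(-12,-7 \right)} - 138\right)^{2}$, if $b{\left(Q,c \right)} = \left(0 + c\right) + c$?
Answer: $23104$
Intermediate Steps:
$b{\left(Q,c \right)} = 2 c$ ($b{\left(Q,c \right)} = c + c = 2 c$)
$\left(b{\left(-12,-7 \right)} - 138\right)^{2} = \left(2 \left(-7\right) - 138\right)^{2} = \left(-14 - 138\right)^{2} = \left(-152\right)^{2} = 23104$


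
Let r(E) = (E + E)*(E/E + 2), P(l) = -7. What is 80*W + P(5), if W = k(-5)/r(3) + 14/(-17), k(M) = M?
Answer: -14551/153 ≈ -95.105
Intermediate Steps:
r(E) = 6*E (r(E) = (2*E)*(1 + 2) = (2*E)*3 = 6*E)
W = -337/306 (W = -5/(6*3) + 14/(-17) = -5/18 + 14*(-1/17) = -5*1/18 - 14/17 = -5/18 - 14/17 = -337/306 ≈ -1.1013)
80*W + P(5) = 80*(-337/306) - 7 = -13480/153 - 7 = -14551/153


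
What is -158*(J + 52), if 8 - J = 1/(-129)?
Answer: -1223078/129 ≈ -9481.2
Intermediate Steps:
J = 1033/129 (J = 8 - 1/(-129) = 8 - 1*(-1/129) = 8 + 1/129 = 1033/129 ≈ 8.0078)
-158*(J + 52) = -158*(1033/129 + 52) = -158*7741/129 = -1223078/129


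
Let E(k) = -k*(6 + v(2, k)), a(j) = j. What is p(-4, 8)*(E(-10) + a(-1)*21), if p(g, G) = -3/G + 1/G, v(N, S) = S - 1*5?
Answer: 111/4 ≈ 27.750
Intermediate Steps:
v(N, S) = -5 + S (v(N, S) = S - 5 = -5 + S)
p(g, G) = -2/G (p(g, G) = -3/G + 1/G = -2/G)
E(k) = -k*(1 + k) (E(k) = -k*(6 + (-5 + k)) = -k*(1 + k))
p(-4, 8)*(E(-10) + a(-1)*21) = (-2/8)*(-1*(-10)*(1 - 10) - 1*21) = (-2*⅛)*(-1*(-10)*(-9) - 21) = -(-90 - 21)/4 = -¼*(-111) = 111/4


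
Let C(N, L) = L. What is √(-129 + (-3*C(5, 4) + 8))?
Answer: I*√133 ≈ 11.533*I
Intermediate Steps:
√(-129 + (-3*C(5, 4) + 8)) = √(-129 + (-3*4 + 8)) = √(-129 + (-12 + 8)) = √(-129 - 4) = √(-133) = I*√133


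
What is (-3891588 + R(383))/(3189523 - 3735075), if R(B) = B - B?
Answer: 972897/136388 ≈ 7.1333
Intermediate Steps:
R(B) = 0
(-3891588 + R(383))/(3189523 - 3735075) = (-3891588 + 0)/(3189523 - 3735075) = -3891588/(-545552) = -3891588*(-1/545552) = 972897/136388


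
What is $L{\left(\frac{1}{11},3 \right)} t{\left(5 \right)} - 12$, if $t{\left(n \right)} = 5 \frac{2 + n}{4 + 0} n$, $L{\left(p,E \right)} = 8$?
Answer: $338$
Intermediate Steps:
$t{\left(n \right)} = n \left(\frac{5}{2} + \frac{5 n}{4}\right)$ ($t{\left(n \right)} = 5 \frac{2 + n}{4} n = 5 \left(2 + n\right) \frac{1}{4} n = 5 \left(\frac{1}{2} + \frac{n}{4}\right) n = \left(\frac{5}{2} + \frac{5 n}{4}\right) n = n \left(\frac{5}{2} + \frac{5 n}{4}\right)$)
$L{\left(\frac{1}{11},3 \right)} t{\left(5 \right)} - 12 = 8 \cdot \frac{5}{4} \cdot 5 \left(2 + 5\right) - 12 = 8 \cdot \frac{5}{4} \cdot 5 \cdot 7 - 12 = 8 \cdot \frac{175}{4} - 12 = 350 - 12 = 338$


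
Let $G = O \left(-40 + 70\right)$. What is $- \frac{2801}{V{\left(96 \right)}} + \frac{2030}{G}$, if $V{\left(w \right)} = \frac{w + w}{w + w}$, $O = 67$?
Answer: $- \frac{562798}{201} \approx -2800.0$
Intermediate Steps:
$V{\left(w \right)} = 1$ ($V{\left(w \right)} = \frac{2 w}{2 w} = 2 w \frac{1}{2 w} = 1$)
$G = 2010$ ($G = 67 \left(-40 + 70\right) = 67 \cdot 30 = 2010$)
$- \frac{2801}{V{\left(96 \right)}} + \frac{2030}{G} = - \frac{2801}{1} + \frac{2030}{2010} = \left(-2801\right) 1 + 2030 \cdot \frac{1}{2010} = -2801 + \frac{203}{201} = - \frac{562798}{201}$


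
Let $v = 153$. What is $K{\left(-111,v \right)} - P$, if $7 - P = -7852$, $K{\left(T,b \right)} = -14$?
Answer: $-7873$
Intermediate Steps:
$P = 7859$ ($P = 7 - -7852 = 7 + 7852 = 7859$)
$K{\left(-111,v \right)} - P = -14 - 7859 = -7873$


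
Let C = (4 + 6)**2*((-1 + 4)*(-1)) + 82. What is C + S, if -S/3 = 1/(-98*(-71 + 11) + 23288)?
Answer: -6358627/29168 ≈ -218.00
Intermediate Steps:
S = -3/29168 (S = -3/(-98*(-71 + 11) + 23288) = -3/(-98*(-60) + 23288) = -3/(5880 + 23288) = -3/29168 ≈ -0.00010285)
C = -218 (C = 10**2*(3*(-1)) + 82 = 100*(-3) + 82 = -300 + 82 = -218)
C + S = -218 - 3/29168 = -6358627/29168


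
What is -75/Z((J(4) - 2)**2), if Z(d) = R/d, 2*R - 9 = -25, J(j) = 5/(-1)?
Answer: 3675/8 ≈ 459.38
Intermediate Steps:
J(j) = -5 (J(j) = 5*(-1) = -5)
R = -8 (R = 9/2 + (1/2)*(-25) = 9/2 - 25/2 = -8)
Z(d) = -8/d
-75/Z((J(4) - 2)**2) = -75*(-(-5 - 2)**2/8) = -75/((-8/((-7)**2))) = -75/((-8/49)) = -75/((-8*1/49)) = -75/(-8/49) = -75*(-49/8) = 3675/8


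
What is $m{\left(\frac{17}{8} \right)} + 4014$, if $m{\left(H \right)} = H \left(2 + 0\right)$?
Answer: $\frac{16073}{4} \approx 4018.3$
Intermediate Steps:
$m{\left(H \right)} = 2 H$ ($m{\left(H \right)} = H 2 = 2 H$)
$m{\left(\frac{17}{8} \right)} + 4014 = 2 \cdot \frac{17}{8} + 4014 = \frac{17}{4} + 4014 = \frac{16073}{4}$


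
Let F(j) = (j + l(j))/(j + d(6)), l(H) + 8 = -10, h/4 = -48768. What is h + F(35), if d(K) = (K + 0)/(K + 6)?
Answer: -13850078/71 ≈ -1.9507e+5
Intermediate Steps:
h = -195072 (h = 4*(-48768) = -195072)
l(H) = -18 (l(H) = -8 - 10 = -18)
d(K) = K/(6 + K)
F(j) = (-18 + j)/(1/2 + j) (F(j) = (j - 18)/(j + 6/(6 + 6)) = (-18 + j)/(j + 6/12) = (-18 + j)/(j + 6*(1/12)) = (-18 + j)/(j + 1/2) = (-18 + j)/(1/2 + j))
h + F(35) = -195072 + 2*(-18 + 35)/(1 + 2*35) = -195072 + 2*17/(1 + 70) = -195072 + 2*17/71 = -195072 + 2*(1/71)*17 = -195072 + 34/71 = -13850078/71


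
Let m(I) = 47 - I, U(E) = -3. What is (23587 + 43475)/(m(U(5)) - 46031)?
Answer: -22354/15327 ≈ -1.4585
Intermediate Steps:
(23587 + 43475)/(m(U(5)) - 46031) = (23587 + 43475)/((47 - 1*(-3)) - 46031) = 67062/((47 + 3) - 46031) = 67062/(50 - 46031) = 67062/(-45981) = 67062*(-1/45981) = -22354/15327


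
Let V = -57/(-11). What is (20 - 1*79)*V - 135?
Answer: -4848/11 ≈ -440.73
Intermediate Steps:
V = 57/11 (V = -57*(-1/11) = 57/11 ≈ 5.1818)
(20 - 1*79)*V - 135 = (20 - 1*79)*(57/11) - 135 = (20 - 79)*(57/11) - 135 = -59*57/11 - 135 = -3363/11 - 135 = -4848/11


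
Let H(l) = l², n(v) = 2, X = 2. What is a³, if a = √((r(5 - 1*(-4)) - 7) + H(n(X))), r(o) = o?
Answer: 6*√6 ≈ 14.697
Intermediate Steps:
a = √6 (a = √(((5 - 1*(-4)) - 7) + 2²) = √(((5 + 4) - 7) + 4) = √((9 - 7) + 4) = √(2 + 4) = √6 ≈ 2.4495)
a³ = (√6)³ = 6*√6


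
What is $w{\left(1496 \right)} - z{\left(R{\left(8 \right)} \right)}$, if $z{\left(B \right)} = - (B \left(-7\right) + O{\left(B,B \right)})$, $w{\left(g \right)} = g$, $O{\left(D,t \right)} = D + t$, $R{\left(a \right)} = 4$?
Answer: $1476$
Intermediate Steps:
$z{\left(B \right)} = 5 B$ ($z{\left(B \right)} = - (B \left(-7\right) + \left(B + B\right)) = - (- 7 B + 2 B) = - \left(-5\right) B = 5 B$)
$w{\left(1496 \right)} - z{\left(R{\left(8 \right)} \right)} = 1496 - 5 \cdot 4 = 1496 - 20 = 1476$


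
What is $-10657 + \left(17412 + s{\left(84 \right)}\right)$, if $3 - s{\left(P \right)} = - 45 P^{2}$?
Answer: $324278$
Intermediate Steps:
$s{\left(P \right)} = 3 + 45 P^{2}$ ($s{\left(P \right)} = 3 - - 45 P^{2} = 3 + 45 P^{2}$)
$-10657 + \left(17412 + s{\left(84 \right)}\right) = -10657 + \left(17412 + \left(3 + 45 \cdot 84^{2}\right)\right) = -10657 + \left(17412 + \left(3 + 45 \cdot 7056\right)\right) = -10657 + \left(17412 + \left(3 + 317520\right)\right) = -10657 + \left(17412 + 317523\right) = -10657 + 334935 = 324278$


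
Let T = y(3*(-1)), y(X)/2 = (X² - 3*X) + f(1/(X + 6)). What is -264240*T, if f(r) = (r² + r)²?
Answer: -86553280/9 ≈ -9.6170e+6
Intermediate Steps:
f(r) = (r + r²)²
y(X) = -6*X + 2*X² + 2*(1 + 1/(6 + X))²/(6 + X)² (y(X) = 2*((X² - 3*X) + (1/(X + 6))²*(1 + 1/(X + 6))²) = 2*((X² - 3*X) + (1/(6 + X))²*(1 + 1/(6 + X))²) = 2*((X² - 3*X) + (1 + 1/(6 + X))²/(6 + X)²) = 2*(X² - 3*X + (1 + 1/(6 + X))²/(6 + X)²) = -6*X + 2*X² + 2*(1 + 1/(6 + X))²/(6 + X)²)
T = 2948/81 (T = -18*(-1) + 2*(3*(-1))² + 2*(7 + 3*(-1))²/(6 + 3*(-1))⁴ = -6*(-3) + 2*(-3)² + 2*(7 - 3)²/(6 - 3)⁴ = 18 + 2*9 + 2*4²/3⁴ = 18 + 18 + 2*(1/81)*16 = 18 + 18 + 32/81 = 2948/81 ≈ 36.395)
-264240*T = -264240*2948/81 = -33030*23584/81 = -86553280/9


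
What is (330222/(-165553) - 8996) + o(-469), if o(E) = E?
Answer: -1567289367/165553 ≈ -9467.0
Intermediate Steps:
(330222/(-165553) - 8996) + o(-469) = (330222/(-165553) - 8996) - 469 = (330222*(-1/165553) - 8996) - 469 = (-330222/165553 - 8996) - 469 = -1489645010/165553 - 469 = -1567289367/165553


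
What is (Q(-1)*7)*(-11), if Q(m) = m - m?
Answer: 0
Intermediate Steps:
Q(m) = 0
(Q(-1)*7)*(-11) = (0*7)*(-11) = 0*(-11) = 0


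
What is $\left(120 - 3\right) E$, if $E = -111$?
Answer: $-12987$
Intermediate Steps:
$\left(120 - 3\right) E = \left(120 - 3\right) \left(-111\right) = 117 \left(-111\right) = -12987$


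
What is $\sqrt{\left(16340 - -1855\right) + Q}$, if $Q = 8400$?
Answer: $3 \sqrt{2955} \approx 163.08$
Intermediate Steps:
$\sqrt{\left(16340 - -1855\right) + Q} = \sqrt{\left(16340 - -1855\right) + 8400} = \sqrt{\left(16340 + 1855\right) + 8400} = \sqrt{18195 + 8400} = \sqrt{26595} = 3 \sqrt{2955}$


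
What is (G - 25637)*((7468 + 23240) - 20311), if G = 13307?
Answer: -128195010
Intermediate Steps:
(G - 25637)*((7468 + 23240) - 20311) = (13307 - 25637)*((7468 + 23240) - 20311) = -12330*(30708 - 20311) = -12330*10397 = -128195010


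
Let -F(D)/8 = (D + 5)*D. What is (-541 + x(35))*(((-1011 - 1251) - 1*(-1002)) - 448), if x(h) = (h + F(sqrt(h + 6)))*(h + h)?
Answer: 35955108 + 4782400*sqrt(41) ≈ 6.6577e+7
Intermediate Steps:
F(D) = -8*D*(5 + D) (F(D) = -8*(D + 5)*D = -8*(5 + D)*D = -8*D*(5 + D))
x(h) = 2*h*(h - 8*sqrt(6 + h)*(5 + sqrt(6 + h))) (x(h) = (h - 8*sqrt(h + 6)*(5 + sqrt(h + 6)))*(h + h) = (h - 8*sqrt(6 + h)*(5 + sqrt(6 + h)))*(2*h) = 2*h*(h - 8*sqrt(6 + h)*(5 + sqrt(6 + h))))
(-541 + x(35))*(((-1011 - 1251) - 1*(-1002)) - 448) = (-541 + 2*35*(-48 - 40*sqrt(6 + 35) - 7*35))*(((-1011 - 1251) - 1*(-1002)) - 448) = (-541 + 2*35*(-48 - 40*sqrt(41) - 245))*((-2262 + 1002) - 448) = (-541 + 2*35*(-293 - 40*sqrt(41)))*(-1260 - 448) = (-541 + (-20510 - 2800*sqrt(41)))*(-1708) = (-21051 - 2800*sqrt(41))*(-1708) = 35955108 + 4782400*sqrt(41)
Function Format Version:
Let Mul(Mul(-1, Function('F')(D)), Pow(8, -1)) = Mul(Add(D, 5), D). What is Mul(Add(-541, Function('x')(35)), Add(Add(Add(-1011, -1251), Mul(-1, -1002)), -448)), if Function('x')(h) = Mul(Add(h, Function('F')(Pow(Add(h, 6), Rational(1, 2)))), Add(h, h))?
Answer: Add(35955108, Mul(4782400, Pow(41, Rational(1, 2)))) ≈ 6.6577e+7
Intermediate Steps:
Function('F')(D) = Mul(-8, D, Add(5, D)) (Function('F')(D) = Mul(-8, Mul(Add(D, 5), D)) = Mul(-8, Mul(Add(5, D), D)) = Mul(-8, Mul(D, Add(5, D))) = Mul(-8, D, Add(5, D)))
Function('x')(h) = Mul(2, h, Add(h, Mul(-8, Pow(Add(6, h), Rational(1, 2)), Add(5, Pow(Add(6, h), Rational(1, 2)))))) (Function('x')(h) = Mul(Add(h, Mul(-8, Pow(Add(h, 6), Rational(1, 2)), Add(5, Pow(Add(h, 6), Rational(1, 2))))), Add(h, h)) = Mul(Add(h, Mul(-8, Pow(Add(6, h), Rational(1, 2)), Add(5, Pow(Add(6, h), Rational(1, 2))))), Mul(2, h)) = Mul(2, h, Add(h, Mul(-8, Pow(Add(6, h), Rational(1, 2)), Add(5, Pow(Add(6, h), Rational(1, 2)))))))
Mul(Add(-541, Function('x')(35)), Add(Add(Add(-1011, -1251), Mul(-1, -1002)), -448)) = Mul(Add(-541, Mul(2, 35, Add(-48, Mul(-40, Pow(Add(6, 35), Rational(1, 2))), Mul(-7, 35)))), Add(Add(Add(-1011, -1251), Mul(-1, -1002)), -448)) = Mul(Add(-541, Mul(2, 35, Add(-48, Mul(-40, Pow(41, Rational(1, 2))), -245))), Add(Add(-2262, 1002), -448)) = Mul(Add(-541, Mul(2, 35, Add(-293, Mul(-40, Pow(41, Rational(1, 2)))))), Add(-1260, -448)) = Mul(Add(-541, Add(-20510, Mul(-2800, Pow(41, Rational(1, 2))))), -1708) = Mul(Add(-21051, Mul(-2800, Pow(41, Rational(1, 2)))), -1708) = Add(35955108, Mul(4782400, Pow(41, Rational(1, 2))))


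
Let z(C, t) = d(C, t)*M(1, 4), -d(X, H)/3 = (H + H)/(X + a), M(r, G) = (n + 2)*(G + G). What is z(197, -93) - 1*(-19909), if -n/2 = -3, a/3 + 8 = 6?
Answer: 3838331/191 ≈ 20096.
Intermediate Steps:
a = -6 (a = -24 + 3*6 = -24 + 18 = -6)
n = 6 (n = -2*(-3) = 6)
M(r, G) = 16*G (M(r, G) = (6 + 2)*(G + G) = 8*(2*G) = 16*G)
d(X, H) = -6*H/(-6 + X) (d(X, H) = -3*(H + H)/(X - 6) = -3*2*H/(-6 + X) = -6*H/(-6 + X))
z(C, t) = -384*t/(-6 + C) (z(C, t) = (-6*t/(-6 + C))*(16*4) = -6*t/(-6 + C)*64 = -384*t/(-6 + C))
z(197, -93) - 1*(-19909) = -384*(-93)/(-6 + 197) - 1*(-19909) = -384*(-93)/191 + 19909 = -384*(-93)*1/191 + 19909 = 35712/191 + 19909 = 3838331/191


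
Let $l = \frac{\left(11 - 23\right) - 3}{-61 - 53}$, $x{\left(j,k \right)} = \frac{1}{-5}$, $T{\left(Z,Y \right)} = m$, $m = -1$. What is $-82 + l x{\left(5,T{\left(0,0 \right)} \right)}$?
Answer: $- \frac{3117}{38} \approx -82.026$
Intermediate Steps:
$T{\left(Z,Y \right)} = -1$
$x{\left(j,k \right)} = - \frac{1}{5}$
$l = \frac{5}{38}$ ($l = \frac{\left(11 - 23\right) - 3}{-114} = \left(-12 - 3\right) \left(- \frac{1}{114}\right) = \left(-15\right) \left(- \frac{1}{114}\right) = \frac{5}{38} \approx 0.13158$)
$-82 + l x{\left(5,T{\left(0,0 \right)} \right)} = -82 + \frac{5}{38} \left(- \frac{1}{5}\right) = -82 - \frac{1}{38} = - \frac{3117}{38}$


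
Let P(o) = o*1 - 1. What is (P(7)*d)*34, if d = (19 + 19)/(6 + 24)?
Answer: 1292/5 ≈ 258.40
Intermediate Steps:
d = 19/15 (d = 38/30 = 38*(1/30) = 19/15 ≈ 1.2667)
P(o) = -1 + o (P(o) = o - 1 = -1 + o)
(P(7)*d)*34 = ((-1 + 7)*(19/15))*34 = (6*(19/15))*34 = (38/5)*34 = 1292/5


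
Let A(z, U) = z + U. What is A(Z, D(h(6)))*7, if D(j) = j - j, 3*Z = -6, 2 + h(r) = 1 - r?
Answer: -14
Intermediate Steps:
h(r) = -1 - r (h(r) = -2 + (1 - r) = -1 - r)
Z = -2 (Z = (1/3)*(-6) = -2)
D(j) = 0
A(z, U) = U + z
A(Z, D(h(6)))*7 = (0 - 2)*7 = -2*7 = -14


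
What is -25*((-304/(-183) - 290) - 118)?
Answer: 1859000/183 ≈ 10158.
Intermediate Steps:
-25*((-304/(-183) - 290) - 118) = -25*((-304*(-1/183) - 290) - 118) = -25*((304/183 - 290) - 118) = -25*(-52766/183 - 118) = -25*(-74360/183) = 1859000/183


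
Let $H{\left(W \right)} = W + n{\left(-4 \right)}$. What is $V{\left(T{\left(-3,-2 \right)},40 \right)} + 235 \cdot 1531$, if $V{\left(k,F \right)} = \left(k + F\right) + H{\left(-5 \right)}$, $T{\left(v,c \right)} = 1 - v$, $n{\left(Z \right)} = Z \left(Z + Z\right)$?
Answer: $359856$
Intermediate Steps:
$n{\left(Z \right)} = 2 Z^{2}$ ($n{\left(Z \right)} = Z 2 Z = 2 Z^{2}$)
$H{\left(W \right)} = 32 + W$ ($H{\left(W \right)} = W + 2 \left(-4\right)^{2} = W + 2 \cdot 16 = W + 32 = 32 + W$)
$V{\left(k,F \right)} = 27 + F + k$ ($V{\left(k,F \right)} = \left(k + F\right) + \left(32 - 5\right) = \left(F + k\right) + 27 = 27 + F + k$)
$V{\left(T{\left(-3,-2 \right)},40 \right)} + 235 \cdot 1531 = \left(27 + 40 + \left(1 - -3\right)\right) + 235 \cdot 1531 = \left(27 + 40 + \left(1 + 3\right)\right) + 359785 = \left(27 + 40 + 4\right) + 359785 = 71 + 359785 = 359856$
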